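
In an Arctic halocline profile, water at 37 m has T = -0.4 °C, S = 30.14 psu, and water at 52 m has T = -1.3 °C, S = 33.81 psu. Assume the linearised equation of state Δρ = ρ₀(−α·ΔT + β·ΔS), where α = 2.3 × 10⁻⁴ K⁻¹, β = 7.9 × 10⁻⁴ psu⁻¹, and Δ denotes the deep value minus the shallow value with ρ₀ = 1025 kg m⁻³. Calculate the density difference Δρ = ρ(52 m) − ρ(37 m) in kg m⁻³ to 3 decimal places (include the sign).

+3.184 kg m⁻³

ΔT = -0.9 K, ΔS = +3.67 psu (deep − shallow).
Δρ/ρ₀ = −(2.3 × 10⁻⁴)(-0.9) + (7.9 × 10⁻⁴)(+3.67) = 3.1063 × 10⁻³.
Δρ = 1025 × (3.1063 × 10⁻³) = +3.184 kg m⁻³.
Positive Δρ: denser below, stable.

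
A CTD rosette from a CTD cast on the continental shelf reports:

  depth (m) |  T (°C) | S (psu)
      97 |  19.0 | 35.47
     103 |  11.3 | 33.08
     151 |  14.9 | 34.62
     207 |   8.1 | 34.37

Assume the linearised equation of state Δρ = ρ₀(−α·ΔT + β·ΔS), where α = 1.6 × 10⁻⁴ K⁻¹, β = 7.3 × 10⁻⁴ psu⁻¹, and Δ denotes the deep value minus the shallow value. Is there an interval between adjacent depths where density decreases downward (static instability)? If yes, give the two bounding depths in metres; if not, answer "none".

Evaluate Δρ/ρ₀ = −αΔT + βΔS across each adjacent pair:
  97–103 m: −αΔT+βΔS = −(1.6 × 10⁻⁴)(-7.7)+(7.3 × 10⁻⁴)(-2.39) = -5.1 × 10⁻⁴ → UNSTABLE
  103–151 m: −αΔT+βΔS = −(1.6 × 10⁻⁴)(+3.6)+(7.3 × 10⁻⁴)(+1.54) = 5.5 × 10⁻⁴ → stable
  151–207 m: −αΔT+βΔS = −(1.6 × 10⁻⁴)(-6.8)+(7.3 × 10⁻⁴)(-0.25) = 9.1 × 10⁻⁴ → stable
The 97–103 m interval has Δρ < 0: lighter water underlies denser water.

97–103 m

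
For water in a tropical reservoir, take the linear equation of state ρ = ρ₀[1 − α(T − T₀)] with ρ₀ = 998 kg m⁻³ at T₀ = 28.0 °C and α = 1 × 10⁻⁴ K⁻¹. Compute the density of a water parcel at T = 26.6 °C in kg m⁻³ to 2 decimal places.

T − T₀ = -1.4 K.
Bracket = 1 − α·(-1.4) = 1 + (1.40 × 10⁻⁴) = 1.0001400.
ρ = 998 × 1.0001400 = 998.14 kg m⁻³.

998.14 kg m⁻³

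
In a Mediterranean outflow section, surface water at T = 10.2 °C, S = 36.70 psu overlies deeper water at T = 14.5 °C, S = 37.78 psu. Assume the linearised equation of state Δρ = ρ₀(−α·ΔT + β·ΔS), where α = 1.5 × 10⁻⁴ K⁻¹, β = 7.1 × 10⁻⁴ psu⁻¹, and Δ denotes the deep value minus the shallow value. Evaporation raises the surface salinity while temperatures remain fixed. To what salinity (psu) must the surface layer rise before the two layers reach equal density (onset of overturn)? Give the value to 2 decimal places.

36.87 psu

Neutral buoyancy requires −α(T_deep − T_surf) + β(S_deep − S_surf′) = 0.
S_surf′ = S_deep − (α/β)·ΔT = 37.78 − (1.5 × 10⁻⁴/7.1 × 10⁻⁴)·(+4.3) = 36.8715 psu.
Increase required: 36.8715 − 36.70 = 0.1715 psu.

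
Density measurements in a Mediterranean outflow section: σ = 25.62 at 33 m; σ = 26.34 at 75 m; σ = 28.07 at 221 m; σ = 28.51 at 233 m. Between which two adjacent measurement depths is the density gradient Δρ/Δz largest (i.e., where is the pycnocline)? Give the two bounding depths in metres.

221–233 m

Compute the density gradient over each adjacent pair:
  33–75 m: Δρ/Δz = 0.72/42 = 0.017 kg m⁻⁴
  75–221 m: Δρ/Δz = 1.73/146 = 0.012 kg m⁻⁴
  221–233 m: Δρ/Δz = 0.44/12 = 0.037 kg m⁻⁴
The largest gradient is in the 221–233 m interval — the pycnocline.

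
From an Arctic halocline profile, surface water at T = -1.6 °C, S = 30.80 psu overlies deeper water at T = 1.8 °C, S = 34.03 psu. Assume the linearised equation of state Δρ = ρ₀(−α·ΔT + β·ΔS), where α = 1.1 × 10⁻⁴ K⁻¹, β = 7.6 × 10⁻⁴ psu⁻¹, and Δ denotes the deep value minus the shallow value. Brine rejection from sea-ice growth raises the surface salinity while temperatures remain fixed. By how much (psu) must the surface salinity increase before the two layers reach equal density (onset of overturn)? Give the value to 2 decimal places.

2.74 psu

Neutral buoyancy requires −α(T_deep − T_surf) + β(S_deep − S_surf′) = 0.
S_surf′ = S_deep − (α/β)·ΔT = 34.03 − (1.1 × 10⁻⁴/7.6 × 10⁻⁴)·(+3.4) = 33.5379 psu.
Increase required: 33.5379 − 30.80 = 2.7379 psu.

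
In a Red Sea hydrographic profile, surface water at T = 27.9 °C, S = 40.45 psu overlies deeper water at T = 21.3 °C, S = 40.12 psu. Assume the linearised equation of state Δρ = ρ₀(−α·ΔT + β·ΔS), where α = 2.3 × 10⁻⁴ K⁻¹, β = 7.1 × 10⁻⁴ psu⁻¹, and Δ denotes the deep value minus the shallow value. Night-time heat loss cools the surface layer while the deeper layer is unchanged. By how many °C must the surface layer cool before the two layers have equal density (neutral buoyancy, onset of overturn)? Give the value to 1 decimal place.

5.6 °C

Neutral buoyancy requires Δρ = 0, i.e. −α(T_deep − T_surf′) + β(S_deep − S_surf) = 0.
T_surf′ = T_deep − (β/α)·ΔS = 21.3 − (7.1 × 10⁻⁴/2.3 × 10⁻⁴)·(-0.33) = 22.319 °C.
Cooling required: 27.9 − (22.319) = 5.581 °C.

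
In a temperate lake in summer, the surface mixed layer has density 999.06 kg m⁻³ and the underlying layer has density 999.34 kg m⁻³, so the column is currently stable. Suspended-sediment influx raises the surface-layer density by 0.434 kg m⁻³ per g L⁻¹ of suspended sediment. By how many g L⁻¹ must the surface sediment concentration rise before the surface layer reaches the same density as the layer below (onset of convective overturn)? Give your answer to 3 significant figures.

0.645 g L⁻¹

Density deficit of the surface layer: 999.34 − 999.06 = 0.28 kg m⁻³.
Required change = 0.28 / 0.434 = 0.645 g L⁻¹.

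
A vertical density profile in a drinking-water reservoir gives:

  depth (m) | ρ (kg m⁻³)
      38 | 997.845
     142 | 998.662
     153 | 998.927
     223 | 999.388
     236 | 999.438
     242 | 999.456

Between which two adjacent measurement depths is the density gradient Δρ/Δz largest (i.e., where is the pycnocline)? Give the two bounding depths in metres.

142–153 m

Compute the density gradient over each adjacent pair:
  38–142 m: Δρ/Δz = 0.817/104 = 7.9 × 10⁻³ kg m⁻⁴
  142–153 m: Δρ/Δz = 0.265/11 = 0.024 kg m⁻⁴
  153–223 m: Δρ/Δz = 0.461/70 = 6.6 × 10⁻³ kg m⁻⁴
  223–236 m: Δρ/Δz = 0.050/13 = 3.8 × 10⁻³ kg m⁻⁴
  236–242 m: Δρ/Δz = 0.018/6 = 3.0 × 10⁻³ kg m⁻⁴
The largest gradient is in the 142–153 m interval — the pycnocline.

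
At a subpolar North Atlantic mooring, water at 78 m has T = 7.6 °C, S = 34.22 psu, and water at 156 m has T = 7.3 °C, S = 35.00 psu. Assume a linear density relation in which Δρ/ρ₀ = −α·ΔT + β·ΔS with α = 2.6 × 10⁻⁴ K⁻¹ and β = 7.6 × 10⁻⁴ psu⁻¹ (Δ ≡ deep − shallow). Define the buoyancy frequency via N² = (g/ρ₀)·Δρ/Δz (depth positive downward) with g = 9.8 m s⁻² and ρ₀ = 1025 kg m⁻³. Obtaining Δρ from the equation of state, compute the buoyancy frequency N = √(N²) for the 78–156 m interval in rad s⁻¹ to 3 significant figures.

ΔT = -0.3 K, ΔS = +0.78 psu (deep − shallow).
Δρ/ρ₀ = −αΔT + βΔS = 7.80 × 10⁻⁵ + 5.928 × 10⁻⁴ = 6.708 × 10⁻⁴, so Δρ ≈ 0.6876 kg m⁻³.
N² = (g/ρ₀)·Δρ/Δz = g·(Δρ/ρ₀)/Δz = 9.8 × 6.708 × 10⁻⁴ / 78 = 8.4280 × 10⁻⁵ s⁻².
N = √(8.4280 × 10⁻⁵) = 9.1804 × 10⁻³ rad s⁻¹ ≈ 9.18 × 10⁻³ rad s⁻¹.

9.18 × 10⁻³ rad s⁻¹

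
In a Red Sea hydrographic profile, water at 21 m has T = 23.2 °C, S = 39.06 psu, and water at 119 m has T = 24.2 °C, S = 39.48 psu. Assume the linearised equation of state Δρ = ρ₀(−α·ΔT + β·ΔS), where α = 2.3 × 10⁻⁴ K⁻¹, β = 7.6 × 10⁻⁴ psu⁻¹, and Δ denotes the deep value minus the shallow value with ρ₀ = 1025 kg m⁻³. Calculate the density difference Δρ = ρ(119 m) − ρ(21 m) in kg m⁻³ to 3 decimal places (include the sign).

+0.091 kg m⁻³

ΔT = +1.0 K, ΔS = +0.42 psu (deep − shallow).
Δρ/ρ₀ = −(2.3 × 10⁻⁴)(+1.0) + (7.6 × 10⁻⁴)(+0.42) = 8.92 × 10⁻⁵.
Δρ = 1025 × (8.92 × 10⁻⁵) = +0.091 kg m⁻³.
Positive Δρ: denser below, stable.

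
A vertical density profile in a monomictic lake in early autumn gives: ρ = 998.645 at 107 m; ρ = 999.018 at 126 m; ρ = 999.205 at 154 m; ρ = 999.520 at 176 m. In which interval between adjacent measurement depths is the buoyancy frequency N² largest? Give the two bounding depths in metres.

Compute the density gradient over each adjacent pair:
  107–126 m: Δρ/Δz = 0.373/19 = 0.020 kg m⁻⁴
  126–154 m: Δρ/Δz = 0.187/28 = 6.7 × 10⁻³ kg m⁻⁴
  154–176 m: Δρ/Δz = 0.315/22 = 0.014 kg m⁻⁴
The largest gradient is in the 107–126 m interval — the pycnocline.

107–126 m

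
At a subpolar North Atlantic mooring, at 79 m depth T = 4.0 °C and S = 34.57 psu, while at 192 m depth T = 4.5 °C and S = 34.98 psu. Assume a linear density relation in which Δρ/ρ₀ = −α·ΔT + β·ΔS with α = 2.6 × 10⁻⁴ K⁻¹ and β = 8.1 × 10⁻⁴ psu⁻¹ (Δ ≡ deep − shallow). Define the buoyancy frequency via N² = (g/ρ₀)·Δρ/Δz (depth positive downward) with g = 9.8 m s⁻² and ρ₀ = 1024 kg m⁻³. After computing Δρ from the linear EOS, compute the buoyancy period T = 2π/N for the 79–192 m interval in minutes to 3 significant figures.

ΔT = +0.5 K, ΔS = +0.41 psu (deep − shallow).
Δρ/ρ₀ = −αΔT + βΔS = -1.30 × 10⁻⁴ + 3.321 × 10⁻⁴ = 2.021 × 10⁻⁴, so Δρ ≈ 0.2070 kg m⁻³.
N² = (g/ρ₀)·Δρ/Δz = g·(Δρ/ρ₀)/Δz = 9.8 × 2.021 × 10⁻⁴ / 113 = 1.7527 × 10⁻⁵ s⁻².
N = √(1.7527 × 10⁻⁵) = 4.1865 × 10⁻³ rad s⁻¹ → T = 2π/N = 1.5008 × 10³ s = 25.013 min ≈ 25.0 min.

25.0 min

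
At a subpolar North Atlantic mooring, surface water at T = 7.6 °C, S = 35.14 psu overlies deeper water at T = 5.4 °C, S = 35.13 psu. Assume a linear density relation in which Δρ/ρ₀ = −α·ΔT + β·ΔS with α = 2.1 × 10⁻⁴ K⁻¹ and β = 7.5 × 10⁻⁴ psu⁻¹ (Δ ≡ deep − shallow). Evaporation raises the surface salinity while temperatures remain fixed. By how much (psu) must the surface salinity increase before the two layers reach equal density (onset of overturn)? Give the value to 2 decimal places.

Neutral buoyancy requires −α(T_deep − T_surf) + β(S_deep − S_surf′) = 0.
S_surf′ = S_deep − (α/β)·ΔT = 35.13 − (2.1 × 10⁻⁴/7.5 × 10⁻⁴)·(-2.2) = 35.7460 psu.
Increase required: 35.7460 − 35.14 = 0.6060 psu.

0.61 psu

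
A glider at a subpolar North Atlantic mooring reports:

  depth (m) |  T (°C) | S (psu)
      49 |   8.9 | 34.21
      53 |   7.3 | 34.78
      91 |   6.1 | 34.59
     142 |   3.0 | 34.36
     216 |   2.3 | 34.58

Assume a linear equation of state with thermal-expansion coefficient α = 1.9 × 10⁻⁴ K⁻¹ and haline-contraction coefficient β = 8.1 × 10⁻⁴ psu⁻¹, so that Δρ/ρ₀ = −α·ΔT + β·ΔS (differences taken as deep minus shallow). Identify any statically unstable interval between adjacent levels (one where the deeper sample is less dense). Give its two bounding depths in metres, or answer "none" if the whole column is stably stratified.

none

Evaluate Δρ/ρ₀ = −αΔT + βΔS across each adjacent pair:
  49–53 m: −αΔT+βΔS = −(1.9 × 10⁻⁴)(-1.6)+(8.1 × 10⁻⁴)(+0.57) = 7.7 × 10⁻⁴ → stable
  53–91 m: −αΔT+βΔS = −(1.9 × 10⁻⁴)(-1.2)+(8.1 × 10⁻⁴)(-0.19) = 7.4 × 10⁻⁵ → stable
  91–142 m: −αΔT+βΔS = −(1.9 × 10⁻⁴)(-3.1)+(8.1 × 10⁻⁴)(-0.23) = 4.0 × 10⁻⁴ → stable
  142–216 m: −αΔT+βΔS = −(1.9 × 10⁻⁴)(-0.7)+(8.1 × 10⁻⁴)(+0.22) = 3.1 × 10⁻⁴ → stable
Every interval has Δρ > 0: the column is stably stratified throughout.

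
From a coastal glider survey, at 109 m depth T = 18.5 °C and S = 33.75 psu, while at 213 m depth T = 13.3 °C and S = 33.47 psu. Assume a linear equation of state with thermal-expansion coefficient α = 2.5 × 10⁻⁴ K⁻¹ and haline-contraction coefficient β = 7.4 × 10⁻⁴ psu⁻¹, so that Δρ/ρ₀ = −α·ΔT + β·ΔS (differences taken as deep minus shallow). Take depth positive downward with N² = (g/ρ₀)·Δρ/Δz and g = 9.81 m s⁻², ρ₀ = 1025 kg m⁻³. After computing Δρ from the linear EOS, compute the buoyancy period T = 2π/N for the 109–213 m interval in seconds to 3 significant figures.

619 s

ΔT = -5.2 K, ΔS = -0.28 psu (deep − shallow).
Δρ/ρ₀ = −αΔT + βΔS = 1.30 × 10⁻³ − 2.072 × 10⁻⁴ = 1.0928 × 10⁻³, so Δρ ≈ 1.120 kg m⁻³.
N² = (g/ρ₀)·Δρ/Δz = g·(Δρ/ρ₀)/Δz = 9.81 × 1.0928 × 10⁻³ / 104 = 1.0308 × 10⁻⁴ s⁻².
N = √(1.0308 × 10⁻⁴) = 0.010153 rad s⁻¹ → T = 2π/N = 618.85 s ≈ 619 s.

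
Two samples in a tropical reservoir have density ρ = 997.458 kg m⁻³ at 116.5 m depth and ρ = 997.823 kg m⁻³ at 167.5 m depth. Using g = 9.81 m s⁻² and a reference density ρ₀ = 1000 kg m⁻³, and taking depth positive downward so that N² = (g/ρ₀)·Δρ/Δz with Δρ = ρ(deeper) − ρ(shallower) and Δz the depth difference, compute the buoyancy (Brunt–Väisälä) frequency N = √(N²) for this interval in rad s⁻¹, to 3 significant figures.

Δρ = 997.823 − 997.458 = 0.365 kg m⁻³ over Δz = 167.5 − 116.5 = 51 m.
N² = (9.81/1000) × (0.365/51) = 7.0209 × 10⁻⁵ s⁻².
N = √(7.0209 × 10⁻⁵) = 8.3791 × 10⁻³ rad s⁻¹ ≈ 8.38 × 10⁻³ rad s⁻¹.
N² > 0, so the interval is statically stable.

8.38 × 10⁻³ rad s⁻¹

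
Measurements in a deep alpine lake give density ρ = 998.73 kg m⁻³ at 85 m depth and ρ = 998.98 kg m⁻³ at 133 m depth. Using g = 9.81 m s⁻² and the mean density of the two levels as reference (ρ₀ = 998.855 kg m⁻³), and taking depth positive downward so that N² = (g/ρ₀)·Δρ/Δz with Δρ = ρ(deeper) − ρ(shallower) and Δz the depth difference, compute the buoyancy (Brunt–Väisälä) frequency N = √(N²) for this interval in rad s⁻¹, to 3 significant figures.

Δρ = 998.98 − 998.73 = 0.25 kg m⁻³ over Δz = 133 − 85 = 48 m.
N² = (9.81/998.855) × (0.25/48) = 5.1152 × 10⁻⁵ s⁻².
N = √(5.1152 × 10⁻⁵) = 7.1521 × 10⁻³ rad s⁻¹ ≈ 7.15 × 10⁻³ rad s⁻¹.

7.15 × 10⁻³ rad s⁻¹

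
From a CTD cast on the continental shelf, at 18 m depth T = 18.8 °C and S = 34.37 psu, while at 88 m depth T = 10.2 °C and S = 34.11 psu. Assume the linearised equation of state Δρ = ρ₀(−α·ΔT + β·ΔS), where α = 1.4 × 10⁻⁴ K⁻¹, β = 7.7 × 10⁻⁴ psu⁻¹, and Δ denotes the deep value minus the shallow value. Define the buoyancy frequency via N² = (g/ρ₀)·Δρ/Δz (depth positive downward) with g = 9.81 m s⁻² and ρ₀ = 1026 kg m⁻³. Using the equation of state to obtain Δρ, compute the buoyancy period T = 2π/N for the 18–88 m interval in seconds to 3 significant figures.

530 s

ΔT = -8.6 K, ΔS = -0.26 psu (deep − shallow).
Δρ/ρ₀ = −αΔT + βΔS = 1.204 × 10⁻³ − 2.002 × 10⁻⁴ = 1.0038 × 10⁻³, so Δρ ≈ 1.030 kg m⁻³.
N² = (g/ρ₀)·Δρ/Δz = g·(Δρ/ρ₀)/Δz = 9.81 × 1.0038 × 10⁻³ / 70 = 1.4068 × 10⁻⁴ s⁻².
N = √(1.4068 × 10⁻⁴) = 0.011861 rad s⁻¹ → T = 2π/N = 529.73 s ≈ 530 s.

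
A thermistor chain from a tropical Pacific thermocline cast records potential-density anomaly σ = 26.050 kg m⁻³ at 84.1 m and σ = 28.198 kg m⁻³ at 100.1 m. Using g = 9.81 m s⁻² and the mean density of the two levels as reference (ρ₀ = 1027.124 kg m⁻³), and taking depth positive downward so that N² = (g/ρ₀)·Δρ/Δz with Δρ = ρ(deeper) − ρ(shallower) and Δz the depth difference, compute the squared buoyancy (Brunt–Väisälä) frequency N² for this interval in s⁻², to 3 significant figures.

1.28 × 10⁻³ s⁻²

Δρ = 1028.198 − 1026.050 = 2.148 kg m⁻³ over Δz = 100.1 − 84.1 = 16 m.
N² = (9.81/1027.124) × (2.148/16) = 1.2822 × 10⁻³ s⁻² ≈ 1.28 × 10⁻³ s⁻².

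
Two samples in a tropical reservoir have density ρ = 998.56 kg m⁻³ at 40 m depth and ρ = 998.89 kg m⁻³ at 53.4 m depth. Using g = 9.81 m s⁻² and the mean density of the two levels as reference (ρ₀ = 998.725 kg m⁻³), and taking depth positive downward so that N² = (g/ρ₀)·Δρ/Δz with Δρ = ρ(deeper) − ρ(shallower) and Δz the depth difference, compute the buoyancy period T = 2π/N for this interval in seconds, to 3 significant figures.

404 s

Δρ = 998.89 − 998.56 = 0.33 kg m⁻³ over Δz = 53.4 − 40 = 13.4 m.
N² = (9.81/998.725) × (0.33/13.4) = 2.4190 × 10⁻⁴ s⁻².
N = √(2.4190 × 10⁻⁴) = 0.015553 rad s⁻¹, so T = 2π/N = 403.99 s ≈ 404 s.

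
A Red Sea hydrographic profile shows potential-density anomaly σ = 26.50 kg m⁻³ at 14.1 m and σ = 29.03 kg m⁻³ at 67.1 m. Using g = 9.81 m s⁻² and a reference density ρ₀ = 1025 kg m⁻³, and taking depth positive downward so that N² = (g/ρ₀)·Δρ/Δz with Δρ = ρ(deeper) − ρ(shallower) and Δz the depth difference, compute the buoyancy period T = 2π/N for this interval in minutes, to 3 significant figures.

Δρ = 1029.03 − 1026.50 = 2.53 kg m⁻³ over Δz = 67.1 − 14.1 = 53 m.
N² = (9.81/1025) × (2.53/53) = 4.5687 × 10⁻⁴ s⁻².
N = √(4.5687 × 10⁻⁴) = 0.021375 rad s⁻¹, so T = 2π/N = 293.95 s = 4.8992 min ≈ 4.90 min.

4.90 min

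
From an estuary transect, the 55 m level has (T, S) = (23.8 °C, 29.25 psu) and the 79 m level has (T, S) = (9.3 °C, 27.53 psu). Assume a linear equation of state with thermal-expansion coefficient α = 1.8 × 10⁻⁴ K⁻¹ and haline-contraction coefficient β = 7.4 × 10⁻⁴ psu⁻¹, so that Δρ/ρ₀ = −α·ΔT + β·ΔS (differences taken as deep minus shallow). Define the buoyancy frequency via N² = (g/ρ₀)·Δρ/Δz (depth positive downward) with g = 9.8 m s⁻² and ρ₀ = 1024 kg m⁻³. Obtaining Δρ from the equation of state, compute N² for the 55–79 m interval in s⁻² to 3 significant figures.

ΔT = -14.5 K, ΔS = -1.72 psu (deep − shallow).
Δρ/ρ₀ = −αΔT + βΔS = 2.61 × 10⁻³ − 1.2728 × 10⁻³ = 1.3372 × 10⁻³, so Δρ ≈ 1.369 kg m⁻³.
N² = (g/ρ₀)·Δρ/Δz = g·(Δρ/ρ₀)/Δz = 9.8 × 1.3372 × 10⁻³ / 24 = 5.4602 × 10⁻⁴ s⁻² ≈ 5.46 × 10⁻⁴ s⁻².

5.46 × 10⁻⁴ s⁻²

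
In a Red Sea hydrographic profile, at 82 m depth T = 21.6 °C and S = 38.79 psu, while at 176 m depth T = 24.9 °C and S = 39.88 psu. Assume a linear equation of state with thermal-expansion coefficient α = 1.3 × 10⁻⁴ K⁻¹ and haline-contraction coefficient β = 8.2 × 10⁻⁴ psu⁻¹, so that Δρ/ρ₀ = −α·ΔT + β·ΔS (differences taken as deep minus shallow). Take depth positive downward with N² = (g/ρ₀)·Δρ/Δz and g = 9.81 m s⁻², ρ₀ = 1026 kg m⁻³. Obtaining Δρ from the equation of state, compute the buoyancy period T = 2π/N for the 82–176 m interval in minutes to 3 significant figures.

15.0 min

ΔT = +3.3 K, ΔS = +1.09 psu (deep − shallow).
Δρ/ρ₀ = −αΔT + βΔS = -4.29 × 10⁻⁴ + 8.938 × 10⁻⁴ = 4.648 × 10⁻⁴, so Δρ ≈ 0.4769 kg m⁻³.
N² = (g/ρ₀)·Δρ/Δz = g·(Δρ/ρ₀)/Δz = 9.81 × 4.648 × 10⁻⁴ / 94 = 4.8507 × 10⁻⁵ s⁻².
N = √(4.8507 × 10⁻⁵) = 6.9647 × 10⁻³ rad s⁻¹ → T = 2π/N = 902.15 s = 15.036 min ≈ 15.0 min.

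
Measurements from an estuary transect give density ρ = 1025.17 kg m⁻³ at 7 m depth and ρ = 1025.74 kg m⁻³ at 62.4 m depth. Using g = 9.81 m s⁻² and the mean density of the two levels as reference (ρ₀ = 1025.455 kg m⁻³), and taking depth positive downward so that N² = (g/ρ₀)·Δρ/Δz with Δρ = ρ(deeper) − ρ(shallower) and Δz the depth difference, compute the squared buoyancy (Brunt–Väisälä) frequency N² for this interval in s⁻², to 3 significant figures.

9.84 × 10⁻⁵ s⁻²

Δρ = 1025.74 − 1025.17 = 0.57 kg m⁻³ over Δz = 62.4 − 7 = 55.4 m.
N² = (9.81/1025.455) × (0.57/55.4) = 9.8428 × 10⁻⁵ s⁻² ≈ 9.84 × 10⁻⁵ s⁻².
A positive N² confirms static stability across the interval.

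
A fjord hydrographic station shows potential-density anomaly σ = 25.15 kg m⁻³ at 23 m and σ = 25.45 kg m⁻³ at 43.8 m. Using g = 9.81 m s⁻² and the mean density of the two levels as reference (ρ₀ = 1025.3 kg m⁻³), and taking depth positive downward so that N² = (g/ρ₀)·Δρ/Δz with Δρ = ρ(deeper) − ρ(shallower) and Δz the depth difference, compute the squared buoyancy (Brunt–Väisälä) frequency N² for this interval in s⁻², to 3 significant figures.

1.38 × 10⁻⁴ s⁻²

Δρ = 1025.45 − 1025.15 = 0.30 kg m⁻³ over Δz = 43.8 − 23 = 20.8 m.
N² = (9.81/1025.3) × (0.30/20.8) = 1.3800 × 10⁻⁴ s⁻² ≈ 1.38 × 10⁻⁴ s⁻².
N² > 0, so the interval is statically stable.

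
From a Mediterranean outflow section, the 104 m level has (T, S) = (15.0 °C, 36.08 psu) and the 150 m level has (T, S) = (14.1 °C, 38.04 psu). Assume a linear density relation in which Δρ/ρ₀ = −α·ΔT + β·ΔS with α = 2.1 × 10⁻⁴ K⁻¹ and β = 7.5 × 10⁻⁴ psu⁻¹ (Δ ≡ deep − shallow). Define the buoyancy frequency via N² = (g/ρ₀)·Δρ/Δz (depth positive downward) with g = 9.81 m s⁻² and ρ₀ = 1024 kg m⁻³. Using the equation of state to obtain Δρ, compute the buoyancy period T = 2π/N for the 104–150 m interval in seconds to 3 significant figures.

ΔT = -0.9 K, ΔS = +1.96 psu (deep − shallow).
Δρ/ρ₀ = −αΔT + βΔS = 1.89 × 10⁻⁴ + 1.47 × 10⁻³ = 1.659 × 10⁻³, so Δρ ≈ 1.699 kg m⁻³.
N² = (g/ρ₀)·Δρ/Δz = g·(Δρ/ρ₀)/Δz = 9.81 × 1.659 × 10⁻³ / 46 = 3.5380 × 10⁻⁴ s⁻².
N = √(3.5380 × 10⁻⁴) = 0.018810 rad s⁻¹ → T = 2π/N = 334.03 s ≈ 334 s.

334 s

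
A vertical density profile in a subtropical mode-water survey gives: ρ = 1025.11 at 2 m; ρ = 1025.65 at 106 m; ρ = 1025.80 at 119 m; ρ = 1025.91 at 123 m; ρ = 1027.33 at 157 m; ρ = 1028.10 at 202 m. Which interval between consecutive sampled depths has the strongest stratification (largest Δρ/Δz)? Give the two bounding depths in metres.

Compute the density gradient over each adjacent pair:
  2–106 m: Δρ/Δz = 0.54/104 = 5.2 × 10⁻³ kg m⁻⁴
  106–119 m: Δρ/Δz = 0.15/13 = 0.012 kg m⁻⁴
  119–123 m: Δρ/Δz = 0.11/4 = 0.028 kg m⁻⁴
  123–157 m: Δρ/Δz = 1.42/34 = 0.042 kg m⁻⁴
  157–202 m: Δρ/Δz = 0.77/45 = 0.017 kg m⁻⁴
The largest gradient is in the 123–157 m interval — the pycnocline.

123–157 m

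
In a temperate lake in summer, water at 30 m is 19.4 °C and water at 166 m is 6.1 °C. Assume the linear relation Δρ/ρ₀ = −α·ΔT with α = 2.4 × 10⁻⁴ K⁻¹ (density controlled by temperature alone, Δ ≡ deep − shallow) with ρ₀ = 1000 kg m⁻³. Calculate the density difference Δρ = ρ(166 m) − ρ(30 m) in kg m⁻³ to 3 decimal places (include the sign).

ΔT = -13.3 K, Δρ/ρ₀ = −αΔT = 3.192 × 10⁻³.
Δρ = 1000 × (3.192 × 10⁻³) = +3.192 kg m⁻³.
Positive Δρ: denser below, stable.

+3.192 kg m⁻³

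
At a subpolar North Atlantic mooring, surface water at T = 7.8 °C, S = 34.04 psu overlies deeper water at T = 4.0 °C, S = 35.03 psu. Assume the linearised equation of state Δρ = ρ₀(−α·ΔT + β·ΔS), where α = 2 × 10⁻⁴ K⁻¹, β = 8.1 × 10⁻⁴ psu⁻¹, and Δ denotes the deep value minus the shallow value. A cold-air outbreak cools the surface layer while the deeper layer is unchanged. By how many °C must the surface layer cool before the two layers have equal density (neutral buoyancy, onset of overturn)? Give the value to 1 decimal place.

Neutral buoyancy requires Δρ = 0, i.e. −α(T_deep − T_surf′) + β(S_deep − S_surf) = 0.
T_surf′ = T_deep − (β/α)·ΔS = 4.0 − (8.1 × 10⁻⁴/2 × 10⁻⁴)·(+0.99) = -0.010 °C.
Cooling required: 7.8 − (-0.010) = 7.810 °C.

7.8 °C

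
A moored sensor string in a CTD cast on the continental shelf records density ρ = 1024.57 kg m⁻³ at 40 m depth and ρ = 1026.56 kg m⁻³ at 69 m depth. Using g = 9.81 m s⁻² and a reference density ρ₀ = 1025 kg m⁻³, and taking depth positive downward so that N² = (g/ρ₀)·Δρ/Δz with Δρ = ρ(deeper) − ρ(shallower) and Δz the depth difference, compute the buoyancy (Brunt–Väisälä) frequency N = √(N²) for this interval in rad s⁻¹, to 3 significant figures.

Δρ = 1026.56 − 1024.57 = 1.99 kg m⁻³ over Δz = 69 − 40 = 29 m.
N² = (9.81/1025) × (1.99/29) = 6.5675 × 10⁻⁴ s⁻².
N = √(6.5675 × 10⁻⁴) = 0.025627 rad s⁻¹ ≈ 0.0256 rad s⁻¹.

0.0256 rad s⁻¹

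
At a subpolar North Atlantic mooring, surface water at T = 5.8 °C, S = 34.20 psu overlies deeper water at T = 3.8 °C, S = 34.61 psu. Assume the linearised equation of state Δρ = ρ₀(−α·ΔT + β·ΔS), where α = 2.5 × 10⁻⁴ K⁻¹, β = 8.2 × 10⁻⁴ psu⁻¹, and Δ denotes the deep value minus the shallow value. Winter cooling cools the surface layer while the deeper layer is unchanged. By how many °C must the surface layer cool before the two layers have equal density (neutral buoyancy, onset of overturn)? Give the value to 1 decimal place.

3.3 °C

Neutral buoyancy requires Δρ = 0, i.e. −α(T_deep − T_surf′) + β(S_deep − S_surf) = 0.
T_surf′ = T_deep − (β/α)·ΔS = 3.8 − (8.2 × 10⁻⁴/2.5 × 10⁻⁴)·(+0.41) = 2.455 °C.
Cooling required: 5.8 − (2.455) = 3.345 °C.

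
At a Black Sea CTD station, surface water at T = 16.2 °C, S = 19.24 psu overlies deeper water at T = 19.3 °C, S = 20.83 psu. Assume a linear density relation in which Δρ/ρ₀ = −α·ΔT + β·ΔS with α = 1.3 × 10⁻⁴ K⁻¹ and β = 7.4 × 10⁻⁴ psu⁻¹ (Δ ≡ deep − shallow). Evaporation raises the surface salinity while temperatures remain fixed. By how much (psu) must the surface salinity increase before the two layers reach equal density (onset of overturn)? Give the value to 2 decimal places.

1.05 psu

Neutral buoyancy requires −α(T_deep − T_surf) + β(S_deep − S_surf′) = 0.
S_surf′ = S_deep − (α/β)·ΔT = 20.83 − (1.3 × 10⁻⁴/7.4 × 10⁻⁴)·(+3.1) = 20.2854 psu.
Increase required: 20.2854 − 19.24 = 1.0454 psu.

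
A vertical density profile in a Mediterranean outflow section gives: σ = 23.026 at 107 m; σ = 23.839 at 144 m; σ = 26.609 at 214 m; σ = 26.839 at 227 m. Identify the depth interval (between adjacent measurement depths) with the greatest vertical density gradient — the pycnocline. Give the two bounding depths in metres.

Compute the density gradient over each adjacent pair:
  107–144 m: Δρ/Δz = 0.813/37 = 0.022 kg m⁻⁴
  144–214 m: Δρ/Δz = 2.770/70 = 0.040 kg m⁻⁴
  214–227 m: Δρ/Δz = 0.230/13 = 0.018 kg m⁻⁴
The largest gradient is in the 144–214 m interval — the pycnocline.

144–214 m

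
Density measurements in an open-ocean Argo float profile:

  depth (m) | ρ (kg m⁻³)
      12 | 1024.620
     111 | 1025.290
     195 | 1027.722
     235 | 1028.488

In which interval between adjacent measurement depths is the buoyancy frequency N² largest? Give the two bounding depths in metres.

Compute the density gradient over each adjacent pair:
  12–111 m: Δρ/Δz = 0.670/99 = 6.8 × 10⁻³ kg m⁻⁴
  111–195 m: Δρ/Δz = 2.432/84 = 0.029 kg m⁻⁴
  195–235 m: Δρ/Δz = 0.766/40 = 0.019 kg m⁻⁴
The largest gradient is in the 111–195 m interval — the pycnocline.

111–195 m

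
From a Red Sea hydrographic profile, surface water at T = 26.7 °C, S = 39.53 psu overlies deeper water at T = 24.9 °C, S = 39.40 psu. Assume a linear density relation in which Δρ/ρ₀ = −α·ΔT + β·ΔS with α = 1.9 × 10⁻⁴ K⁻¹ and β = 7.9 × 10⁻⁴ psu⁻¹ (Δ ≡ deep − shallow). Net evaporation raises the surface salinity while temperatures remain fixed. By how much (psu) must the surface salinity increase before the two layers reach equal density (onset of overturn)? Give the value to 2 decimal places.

Neutral buoyancy requires −α(T_deep − T_surf) + β(S_deep − S_surf′) = 0.
S_surf′ = S_deep − (α/β)·ΔT = 39.40 − (1.9 × 10⁻⁴/7.9 × 10⁻⁴)·(-1.8) = 39.8329 psu.
Increase required: 39.8329 − 39.53 = 0.3029 psu.

0.30 psu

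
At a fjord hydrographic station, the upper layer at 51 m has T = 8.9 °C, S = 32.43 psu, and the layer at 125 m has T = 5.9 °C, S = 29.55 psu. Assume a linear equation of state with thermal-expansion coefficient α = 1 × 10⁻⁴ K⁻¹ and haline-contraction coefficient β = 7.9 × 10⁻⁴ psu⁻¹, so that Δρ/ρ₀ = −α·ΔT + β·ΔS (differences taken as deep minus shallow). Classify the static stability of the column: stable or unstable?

ΔT = 5.9 − 8.9 = -3.0 K and ΔS = 29.55 − 32.43 = -2.88 psu (deep − shallow).
−αΔT = 3.00 × 10⁻⁴; βΔS = -2.2752 × 10⁻³; sum Δρ/ρ₀ = -1.9752 × 10⁻³.
Δρ/ρ₀ < 0, so Δρ < 0: deeper water is lighter → statically unstable; the column would overturn.

unstable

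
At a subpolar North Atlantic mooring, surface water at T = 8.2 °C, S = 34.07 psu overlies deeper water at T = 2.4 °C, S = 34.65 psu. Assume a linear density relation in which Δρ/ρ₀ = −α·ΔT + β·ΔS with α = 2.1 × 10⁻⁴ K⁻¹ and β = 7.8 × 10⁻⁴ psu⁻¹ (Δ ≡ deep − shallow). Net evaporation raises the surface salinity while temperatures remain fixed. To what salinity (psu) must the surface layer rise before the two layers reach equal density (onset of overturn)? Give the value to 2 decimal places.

Neutral buoyancy requires −α(T_deep − T_surf) + β(S_deep − S_surf′) = 0.
S_surf′ = S_deep − (α/β)·ΔT = 34.65 − (2.1 × 10⁻⁴/7.8 × 10⁻⁴)·(-5.8) = 36.2115 psu.
Increase required: 36.2115 − 34.07 = 2.1415 psu.

36.21 psu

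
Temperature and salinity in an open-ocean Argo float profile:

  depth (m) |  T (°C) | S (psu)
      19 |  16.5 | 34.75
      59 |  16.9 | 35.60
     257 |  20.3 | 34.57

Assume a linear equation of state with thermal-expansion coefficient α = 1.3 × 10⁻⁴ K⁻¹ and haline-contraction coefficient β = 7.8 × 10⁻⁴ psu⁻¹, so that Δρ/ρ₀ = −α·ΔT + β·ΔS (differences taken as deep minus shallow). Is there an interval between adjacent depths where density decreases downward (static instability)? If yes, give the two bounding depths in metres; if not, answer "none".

Evaluate Δρ/ρ₀ = −αΔT + βΔS across each adjacent pair:
  19–59 m: −αΔT+βΔS = −(1.3 × 10⁻⁴)(+0.4)+(7.8 × 10⁻⁴)(+0.85) = 6.1 × 10⁻⁴ → stable
  59–257 m: −αΔT+βΔS = −(1.3 × 10⁻⁴)(+3.4)+(7.8 × 10⁻⁴)(-1.03) = -1.2 × 10⁻³ → UNSTABLE
The 59–257 m interval has Δρ < 0: lighter water underlies denser water.

59–257 m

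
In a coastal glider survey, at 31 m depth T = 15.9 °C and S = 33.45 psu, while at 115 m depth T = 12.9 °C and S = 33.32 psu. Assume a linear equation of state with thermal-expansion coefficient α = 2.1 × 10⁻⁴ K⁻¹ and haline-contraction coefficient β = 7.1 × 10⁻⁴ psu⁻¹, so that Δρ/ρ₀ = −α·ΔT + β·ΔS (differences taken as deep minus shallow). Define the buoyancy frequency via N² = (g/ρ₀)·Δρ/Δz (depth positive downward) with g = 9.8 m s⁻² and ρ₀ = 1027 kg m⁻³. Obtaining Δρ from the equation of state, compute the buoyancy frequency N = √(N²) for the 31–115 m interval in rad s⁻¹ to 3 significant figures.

7.92 × 10⁻³ rad s⁻¹

ΔT = -3.0 K, ΔS = -0.13 psu (deep − shallow).
Δρ/ρ₀ = −αΔT + βΔS = 6.30 × 10⁻⁴ − 9.23 × 10⁻⁵ = 5.377 × 10⁻⁴, so Δρ ≈ 0.5522 kg m⁻³.
N² = (g/ρ₀)·Δρ/Δz = g·(Δρ/ρ₀)/Δz = 9.8 × 5.377 × 10⁻⁴ / 84 = 6.2732 × 10⁻⁵ s⁻².
N = √(6.2732 × 10⁻⁵) = 7.9204 × 10⁻³ rad s⁻¹ ≈ 7.92 × 10⁻³ rad s⁻¹.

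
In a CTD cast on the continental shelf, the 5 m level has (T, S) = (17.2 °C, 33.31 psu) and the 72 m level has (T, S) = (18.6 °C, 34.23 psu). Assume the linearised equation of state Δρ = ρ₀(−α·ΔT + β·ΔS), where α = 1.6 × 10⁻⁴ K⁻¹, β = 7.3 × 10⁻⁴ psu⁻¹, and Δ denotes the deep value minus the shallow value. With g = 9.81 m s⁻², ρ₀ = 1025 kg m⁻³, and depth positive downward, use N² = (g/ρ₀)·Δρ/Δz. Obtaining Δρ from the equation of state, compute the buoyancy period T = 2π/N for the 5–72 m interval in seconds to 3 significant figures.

ΔT = +1.4 K, ΔS = +0.92 psu (deep − shallow).
Δρ/ρ₀ = −αΔT + βΔS = -2.24 × 10⁻⁴ + 6.716 × 10⁻⁴ = 4.476 × 10⁻⁴, so Δρ ≈ 0.4588 kg m⁻³.
N² = (g/ρ₀)·Δρ/Δz = g·(Δρ/ρ₀)/Δz = 9.81 × 4.476 × 10⁻⁴ / 67 = 6.5537 × 10⁻⁵ s⁻².
N = √(6.5537 × 10⁻⁵) = 8.0955 × 10⁻³ rad s⁻¹ → T = 2π/N = 776.13 s ≈ 776 s.

776 s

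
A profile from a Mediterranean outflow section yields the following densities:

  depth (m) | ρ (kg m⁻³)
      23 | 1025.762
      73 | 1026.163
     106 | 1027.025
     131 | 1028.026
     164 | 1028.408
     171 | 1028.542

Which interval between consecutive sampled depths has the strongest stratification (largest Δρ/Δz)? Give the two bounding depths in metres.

Compute the density gradient over each adjacent pair:
  23–73 m: Δρ/Δz = 0.401/50 = 8.0 × 10⁻³ kg m⁻⁴
  73–106 m: Δρ/Δz = 0.862/33 = 0.026 kg m⁻⁴
  106–131 m: Δρ/Δz = 1.001/25 = 0.040 kg m⁻⁴
  131–164 m: Δρ/Δz = 0.382/33 = 0.012 kg m⁻⁴
  164–171 m: Δρ/Δz = 0.134/7 = 0.019 kg m⁻⁴
The largest gradient is in the 106–131 m interval — the pycnocline.

106–131 m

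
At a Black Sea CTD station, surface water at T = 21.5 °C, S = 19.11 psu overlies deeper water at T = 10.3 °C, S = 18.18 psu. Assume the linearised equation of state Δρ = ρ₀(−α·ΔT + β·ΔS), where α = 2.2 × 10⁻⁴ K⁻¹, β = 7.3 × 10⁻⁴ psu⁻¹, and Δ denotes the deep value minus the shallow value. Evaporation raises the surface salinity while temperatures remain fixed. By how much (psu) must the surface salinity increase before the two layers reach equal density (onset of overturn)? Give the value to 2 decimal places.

Neutral buoyancy requires −α(T_deep − T_surf) + β(S_deep − S_surf′) = 0.
S_surf′ = S_deep − (α/β)·ΔT = 18.18 − (2.2 × 10⁻⁴/7.3 × 10⁻⁴)·(-11.2) = 21.5553 psu.
Increase required: 21.5553 − 19.11 = 2.4453 psu.

2.45 psu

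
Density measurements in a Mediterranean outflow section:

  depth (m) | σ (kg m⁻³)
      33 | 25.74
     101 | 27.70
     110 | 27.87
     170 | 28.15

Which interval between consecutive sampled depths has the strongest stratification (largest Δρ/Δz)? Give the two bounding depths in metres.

33–101 m

Compute the density gradient over each adjacent pair:
  33–101 m: Δρ/Δz = 1.96/68 = 0.029 kg m⁻⁴
  101–110 m: Δρ/Δz = 0.17/9 = 0.019 kg m⁻⁴
  110–170 m: Δρ/Δz = 0.28/60 = 4.7 × 10⁻³ kg m⁻⁴
The largest gradient is in the 33–101 m interval — the pycnocline.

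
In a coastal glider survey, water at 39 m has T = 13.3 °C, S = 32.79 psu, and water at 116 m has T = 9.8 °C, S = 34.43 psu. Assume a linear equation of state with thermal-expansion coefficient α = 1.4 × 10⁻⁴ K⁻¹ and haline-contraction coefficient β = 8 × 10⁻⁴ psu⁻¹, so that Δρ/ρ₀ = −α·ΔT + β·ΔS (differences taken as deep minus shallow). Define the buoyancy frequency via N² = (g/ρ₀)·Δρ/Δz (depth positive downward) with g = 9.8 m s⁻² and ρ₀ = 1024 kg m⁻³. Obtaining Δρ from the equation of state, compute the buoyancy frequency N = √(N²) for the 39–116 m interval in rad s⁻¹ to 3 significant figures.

ΔT = -3.5 K, ΔS = +1.64 psu (deep − shallow).
Δρ/ρ₀ = −αΔT + βΔS = 4.90 × 10⁻⁴ + 1.312 × 10⁻³ = 1.802 × 10⁻³, so Δρ ≈ 1.845 kg m⁻³.
N² = (g/ρ₀)·Δρ/Δz = g·(Δρ/ρ₀)/Δz = 9.8 × 1.802 × 10⁻³ / 77 = 2.2935 × 10⁻⁴ s⁻².
N = √(2.2935 × 10⁻⁴) = 0.015144 rad s⁻¹ ≈ 0.0151 rad s⁻¹.

0.0151 rad s⁻¹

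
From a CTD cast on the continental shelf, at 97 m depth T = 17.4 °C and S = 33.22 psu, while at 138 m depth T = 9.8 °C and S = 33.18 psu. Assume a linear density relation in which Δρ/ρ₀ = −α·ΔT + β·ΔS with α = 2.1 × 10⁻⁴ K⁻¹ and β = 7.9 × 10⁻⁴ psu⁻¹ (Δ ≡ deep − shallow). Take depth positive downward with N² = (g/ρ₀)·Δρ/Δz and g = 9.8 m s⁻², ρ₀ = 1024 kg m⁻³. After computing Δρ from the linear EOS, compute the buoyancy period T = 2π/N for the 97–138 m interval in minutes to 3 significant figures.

ΔT = -7.6 K, ΔS = -0.04 psu (deep − shallow).
Δρ/ρ₀ = −αΔT + βΔS = 1.596 × 10⁻³ − 3.16 × 10⁻⁵ = 1.5644 × 10⁻³, so Δρ ≈ 1.602 kg m⁻³.
N² = (g/ρ₀)·Δρ/Δz = g·(Δρ/ρ₀)/Δz = 9.8 × 1.5644 × 10⁻³ / 41 = 3.7393 × 10⁻⁴ s⁻².
N = √(3.7393 × 10⁻⁴) = 0.019337 rad s⁻¹ → T = 2π/N = 324.93 s = 5.4155 min ≈ 5.42 min.

5.42 min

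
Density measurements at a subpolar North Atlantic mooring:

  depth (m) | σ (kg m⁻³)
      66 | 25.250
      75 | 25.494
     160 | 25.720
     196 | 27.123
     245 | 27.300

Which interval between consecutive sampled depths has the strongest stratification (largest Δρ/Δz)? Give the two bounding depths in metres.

Compute the density gradient over each adjacent pair:
  66–75 m: Δρ/Δz = 0.244/9 = 0.027 kg m⁻⁴
  75–160 m: Δρ/Δz = 0.226/85 = 2.7 × 10⁻³ kg m⁻⁴
  160–196 m: Δρ/Δz = 1.403/36 = 0.039 kg m⁻⁴
  196–245 m: Δρ/Δz = 0.177/49 = 3.6 × 10⁻³ kg m⁻⁴
The largest gradient is in the 160–196 m interval — the pycnocline.

160–196 m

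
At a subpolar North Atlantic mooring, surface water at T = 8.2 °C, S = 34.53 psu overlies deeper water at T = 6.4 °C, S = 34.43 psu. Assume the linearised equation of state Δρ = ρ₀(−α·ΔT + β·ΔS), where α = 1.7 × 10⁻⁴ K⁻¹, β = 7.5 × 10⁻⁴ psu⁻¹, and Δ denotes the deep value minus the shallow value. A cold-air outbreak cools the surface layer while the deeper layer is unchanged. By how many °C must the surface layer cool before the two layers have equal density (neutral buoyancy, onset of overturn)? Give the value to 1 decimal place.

Neutral buoyancy requires Δρ = 0, i.e. −α(T_deep − T_surf′) + β(S_deep − S_surf) = 0.
T_surf′ = T_deep − (β/α)·ΔS = 6.4 − (7.5 × 10⁻⁴/1.7 × 10⁻⁴)·(-0.10) = 6.841 °C.
Cooling required: 8.2 − (6.841) = 1.359 °C.

1.4 °C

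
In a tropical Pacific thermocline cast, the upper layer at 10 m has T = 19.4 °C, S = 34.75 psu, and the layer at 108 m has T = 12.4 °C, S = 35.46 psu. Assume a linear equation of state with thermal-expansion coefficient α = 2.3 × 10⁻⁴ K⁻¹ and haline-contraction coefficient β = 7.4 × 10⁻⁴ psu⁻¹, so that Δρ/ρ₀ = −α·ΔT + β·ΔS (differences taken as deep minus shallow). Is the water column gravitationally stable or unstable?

ΔT = 12.4 − 19.4 = -7.0 K and ΔS = 35.46 − 34.75 = +0.71 psu (deep − shallow).
−αΔT = 1.61 × 10⁻³; βΔS = 5.254 × 10⁻⁴; sum Δρ/ρ₀ = 2.1354 × 10⁻³.
Δρ/ρ₀ > 0, so Δρ > 0: deeper water is denser → statically stable.

stable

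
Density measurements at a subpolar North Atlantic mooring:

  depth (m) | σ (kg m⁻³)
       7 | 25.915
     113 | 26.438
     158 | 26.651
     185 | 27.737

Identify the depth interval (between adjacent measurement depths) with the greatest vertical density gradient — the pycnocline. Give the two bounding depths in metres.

Compute the density gradient over each adjacent pair:
  7–113 m: Δρ/Δz = 0.523/106 = 4.9 × 10⁻³ kg m⁻⁴
  113–158 m: Δρ/Δz = 0.213/45 = 4.7 × 10⁻³ kg m⁻⁴
  158–185 m: Δρ/Δz = 1.086/27 = 0.040 kg m⁻⁴
The largest gradient is in the 158–185 m interval — the pycnocline.

158–185 m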